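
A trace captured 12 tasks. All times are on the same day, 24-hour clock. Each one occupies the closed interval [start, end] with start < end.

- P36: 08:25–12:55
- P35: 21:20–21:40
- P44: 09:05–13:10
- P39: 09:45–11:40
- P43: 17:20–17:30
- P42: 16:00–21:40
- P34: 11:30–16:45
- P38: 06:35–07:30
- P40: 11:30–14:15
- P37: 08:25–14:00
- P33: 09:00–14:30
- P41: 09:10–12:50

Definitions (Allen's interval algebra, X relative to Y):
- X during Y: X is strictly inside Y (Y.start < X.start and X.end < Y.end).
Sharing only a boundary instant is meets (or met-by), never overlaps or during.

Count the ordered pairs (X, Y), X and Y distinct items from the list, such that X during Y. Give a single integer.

Checking all 132 ordered pairs for relation 'during'; matching pairs in alphabetical order:
(P39, P33): P39 during P33 ✓
(P39, P36): P39 during P36 ✓
(P39, P37): P39 during P37 ✓
(P39, P41): P39 during P41 ✓
(P39, P44): P39 during P44 ✓
(P40, P33): P40 during P33 ✓
(P41, P33): P41 during P33 ✓
(P41, P36): P41 during P36 ✓
(P41, P37): P41 during P37 ✓
(P41, P44): P41 during P44 ✓
(P43, P42): P43 during P42 ✓
(P44, P33): P44 during P33 ✓
(P44, P37): P44 during P37 ✓
Count: 13.

13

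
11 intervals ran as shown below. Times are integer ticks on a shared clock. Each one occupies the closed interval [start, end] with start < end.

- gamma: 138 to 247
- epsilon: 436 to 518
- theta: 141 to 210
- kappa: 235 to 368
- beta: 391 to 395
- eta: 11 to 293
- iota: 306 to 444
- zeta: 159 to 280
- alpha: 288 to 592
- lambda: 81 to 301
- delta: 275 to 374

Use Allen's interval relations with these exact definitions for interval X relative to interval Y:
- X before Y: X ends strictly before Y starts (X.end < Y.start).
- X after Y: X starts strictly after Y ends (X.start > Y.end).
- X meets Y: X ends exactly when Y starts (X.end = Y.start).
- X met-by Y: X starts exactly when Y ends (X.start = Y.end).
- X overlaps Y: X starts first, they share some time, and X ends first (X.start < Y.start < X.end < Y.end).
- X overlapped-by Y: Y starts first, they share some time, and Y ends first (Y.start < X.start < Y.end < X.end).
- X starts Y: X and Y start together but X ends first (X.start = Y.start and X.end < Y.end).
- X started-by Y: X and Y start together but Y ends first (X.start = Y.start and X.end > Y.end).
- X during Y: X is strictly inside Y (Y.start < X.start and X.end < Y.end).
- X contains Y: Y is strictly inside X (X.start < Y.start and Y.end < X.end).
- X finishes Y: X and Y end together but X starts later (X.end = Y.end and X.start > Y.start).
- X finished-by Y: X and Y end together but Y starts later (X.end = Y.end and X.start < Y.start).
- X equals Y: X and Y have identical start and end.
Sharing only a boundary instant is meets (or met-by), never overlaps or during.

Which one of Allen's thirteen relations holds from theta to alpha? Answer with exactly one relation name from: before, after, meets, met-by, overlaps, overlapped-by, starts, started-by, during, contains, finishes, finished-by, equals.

before

theta = [141, 210]; alpha = [288, 592].
Compare endpoints: theta.start < alpha.start, theta.start < alpha.end, theta.end < alpha.start, theta.end < alpha.end.
That pattern is 'before'.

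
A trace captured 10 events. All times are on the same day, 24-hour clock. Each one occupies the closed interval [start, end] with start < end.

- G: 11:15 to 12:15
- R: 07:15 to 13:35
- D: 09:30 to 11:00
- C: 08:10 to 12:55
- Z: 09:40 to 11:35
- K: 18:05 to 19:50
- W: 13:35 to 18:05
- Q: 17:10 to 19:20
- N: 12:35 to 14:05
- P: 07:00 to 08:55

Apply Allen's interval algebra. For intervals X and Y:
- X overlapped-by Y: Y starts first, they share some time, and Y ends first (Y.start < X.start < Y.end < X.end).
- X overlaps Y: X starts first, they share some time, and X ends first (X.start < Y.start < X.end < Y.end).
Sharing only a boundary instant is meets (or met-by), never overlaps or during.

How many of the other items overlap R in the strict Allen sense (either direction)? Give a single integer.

2

Target R = [07:15, 13:35].
C [08:10, 12:55] → during → no.
D [09:30, 11:00] → during → no.
G [11:15, 12:15] → during → no.
K [18:05, 19:50] → after → no.
N [12:35, 14:05] → overlapped-by → counts.
P [07:00, 08:55] → overlaps → counts.
Q [17:10, 19:20] → after → no.
W [13:35, 18:05] → met-by → no.
Z [09:40, 11:35] → during → no.
Total: 2.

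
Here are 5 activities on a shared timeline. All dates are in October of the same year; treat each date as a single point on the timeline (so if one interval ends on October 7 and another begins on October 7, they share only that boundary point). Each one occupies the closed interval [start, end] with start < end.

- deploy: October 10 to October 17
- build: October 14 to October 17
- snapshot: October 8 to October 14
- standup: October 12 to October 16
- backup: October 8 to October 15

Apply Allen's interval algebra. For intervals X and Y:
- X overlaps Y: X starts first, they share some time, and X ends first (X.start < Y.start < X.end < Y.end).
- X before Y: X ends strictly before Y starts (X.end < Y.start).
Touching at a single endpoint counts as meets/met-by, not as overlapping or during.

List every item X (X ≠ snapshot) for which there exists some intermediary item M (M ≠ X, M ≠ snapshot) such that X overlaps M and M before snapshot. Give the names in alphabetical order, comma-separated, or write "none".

none

Target snapshot = [October 8, October 14].
Intermediaries M with M before snapshot: none.
Union: none.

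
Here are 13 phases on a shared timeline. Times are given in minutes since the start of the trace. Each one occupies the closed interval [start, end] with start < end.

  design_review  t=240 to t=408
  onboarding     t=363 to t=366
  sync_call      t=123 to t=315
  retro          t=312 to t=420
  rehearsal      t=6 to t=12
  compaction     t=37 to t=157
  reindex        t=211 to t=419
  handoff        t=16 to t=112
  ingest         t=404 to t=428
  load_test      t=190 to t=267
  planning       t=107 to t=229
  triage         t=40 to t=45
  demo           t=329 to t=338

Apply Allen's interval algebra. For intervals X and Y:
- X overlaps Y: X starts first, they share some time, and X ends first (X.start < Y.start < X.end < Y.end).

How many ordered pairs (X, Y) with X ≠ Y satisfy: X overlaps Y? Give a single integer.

17

Checking all 156 ordered pairs for relation 'overlaps'; matching pairs in alphabetical order:
(compaction, planning): compaction overlaps planning ✓
(compaction, sync_call): compaction overlaps sync_call ✓
(design_review, ingest): design_review overlaps ingest ✓
(design_review, retro): design_review overlaps retro ✓
(handoff, compaction): handoff overlaps compaction ✓
(handoff, planning): handoff overlaps planning ✓
(load_test, design_review): load_test overlaps design_review ✓
(load_test, reindex): load_test overlaps reindex ✓
(planning, load_test): planning overlaps load_test ✓
(planning, reindex): planning overlaps reindex ✓
(planning, sync_call): planning overlaps sync_call ✓
(reindex, ingest): reindex overlaps ingest ✓
(reindex, retro): reindex overlaps retro ✓
(retro, ingest): retro overlaps ingest ✓
(sync_call, design_review): sync_call overlaps design_review ✓
(sync_call, reindex): sync_call overlaps reindex ✓
(sync_call, retro): sync_call overlaps retro ✓
Count: 17.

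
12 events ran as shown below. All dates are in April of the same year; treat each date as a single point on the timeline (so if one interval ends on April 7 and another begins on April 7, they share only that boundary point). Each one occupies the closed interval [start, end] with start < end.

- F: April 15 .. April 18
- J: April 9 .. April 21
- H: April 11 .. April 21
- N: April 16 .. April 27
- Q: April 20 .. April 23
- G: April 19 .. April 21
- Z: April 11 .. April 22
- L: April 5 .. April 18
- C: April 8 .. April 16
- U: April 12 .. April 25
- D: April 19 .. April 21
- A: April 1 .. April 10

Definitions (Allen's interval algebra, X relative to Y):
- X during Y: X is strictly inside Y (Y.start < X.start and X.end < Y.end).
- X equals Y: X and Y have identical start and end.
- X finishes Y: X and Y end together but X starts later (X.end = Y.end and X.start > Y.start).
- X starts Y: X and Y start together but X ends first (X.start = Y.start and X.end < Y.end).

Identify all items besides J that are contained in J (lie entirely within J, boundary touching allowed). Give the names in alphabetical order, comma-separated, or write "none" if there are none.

Target J = [April 9, April 21].
A [April 1, April 10] → overlaps → no.
C [April 8, April 16] → overlaps → no.
D [April 19, April 21] → finishes → yes.
F [April 15, April 18] → during → yes.
G [April 19, April 21] → finishes → yes.
H [April 11, April 21] → finishes → yes.
L [April 5, April 18] → overlaps → no.
N [April 16, April 27] → overlapped-by → no.
Q [April 20, April 23] → overlapped-by → no.
U [April 12, April 25] → overlapped-by → no.
Z [April 11, April 22] → overlapped-by → no.
Result: D, F, G, H.

D, F, G, H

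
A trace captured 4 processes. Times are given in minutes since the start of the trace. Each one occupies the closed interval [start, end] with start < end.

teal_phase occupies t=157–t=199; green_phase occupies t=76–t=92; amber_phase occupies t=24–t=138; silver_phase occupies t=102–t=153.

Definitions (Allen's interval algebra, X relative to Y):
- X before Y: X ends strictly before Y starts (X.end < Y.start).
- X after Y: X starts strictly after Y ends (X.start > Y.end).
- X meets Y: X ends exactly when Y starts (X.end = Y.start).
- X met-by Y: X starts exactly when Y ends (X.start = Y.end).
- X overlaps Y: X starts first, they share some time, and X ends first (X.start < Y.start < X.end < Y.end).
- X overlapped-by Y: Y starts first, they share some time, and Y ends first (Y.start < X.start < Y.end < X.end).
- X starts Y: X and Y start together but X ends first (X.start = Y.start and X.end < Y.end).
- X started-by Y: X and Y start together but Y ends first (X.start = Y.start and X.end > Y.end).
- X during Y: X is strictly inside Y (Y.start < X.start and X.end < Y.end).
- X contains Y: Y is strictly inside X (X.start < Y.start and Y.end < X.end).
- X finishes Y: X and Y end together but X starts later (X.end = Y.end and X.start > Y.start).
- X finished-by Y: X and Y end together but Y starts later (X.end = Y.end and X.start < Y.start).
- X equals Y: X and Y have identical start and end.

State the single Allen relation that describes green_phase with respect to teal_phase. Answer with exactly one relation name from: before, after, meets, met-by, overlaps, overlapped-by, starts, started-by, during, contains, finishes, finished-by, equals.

before

green_phase = [t=76, t=92]; teal_phase = [t=157, t=199].
Compare endpoints: green_phase.start < teal_phase.start, green_phase.start < teal_phase.end, green_phase.end < teal_phase.start, green_phase.end < teal_phase.end.
That pattern is 'before'.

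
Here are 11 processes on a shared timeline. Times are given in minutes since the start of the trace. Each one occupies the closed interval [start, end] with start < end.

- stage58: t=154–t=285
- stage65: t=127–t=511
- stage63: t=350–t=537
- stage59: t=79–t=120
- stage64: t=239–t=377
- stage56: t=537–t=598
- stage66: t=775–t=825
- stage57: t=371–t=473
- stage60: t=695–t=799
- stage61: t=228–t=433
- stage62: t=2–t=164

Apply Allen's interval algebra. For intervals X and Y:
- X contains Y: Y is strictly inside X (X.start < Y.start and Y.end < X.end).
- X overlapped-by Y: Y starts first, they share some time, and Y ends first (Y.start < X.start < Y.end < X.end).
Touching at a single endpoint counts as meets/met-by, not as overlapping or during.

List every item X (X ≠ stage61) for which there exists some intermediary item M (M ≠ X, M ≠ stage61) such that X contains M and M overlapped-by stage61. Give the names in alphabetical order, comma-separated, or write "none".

stage63, stage65

Target stage61 = [t=228, t=433].
Intermediaries M with M overlapped-by stage61: stage57, stage63.
Via stage57 — items with X contains stage57: stage63, stage65.
Via stage63 — items with X contains stage63: none.
Union: stage63, stage65.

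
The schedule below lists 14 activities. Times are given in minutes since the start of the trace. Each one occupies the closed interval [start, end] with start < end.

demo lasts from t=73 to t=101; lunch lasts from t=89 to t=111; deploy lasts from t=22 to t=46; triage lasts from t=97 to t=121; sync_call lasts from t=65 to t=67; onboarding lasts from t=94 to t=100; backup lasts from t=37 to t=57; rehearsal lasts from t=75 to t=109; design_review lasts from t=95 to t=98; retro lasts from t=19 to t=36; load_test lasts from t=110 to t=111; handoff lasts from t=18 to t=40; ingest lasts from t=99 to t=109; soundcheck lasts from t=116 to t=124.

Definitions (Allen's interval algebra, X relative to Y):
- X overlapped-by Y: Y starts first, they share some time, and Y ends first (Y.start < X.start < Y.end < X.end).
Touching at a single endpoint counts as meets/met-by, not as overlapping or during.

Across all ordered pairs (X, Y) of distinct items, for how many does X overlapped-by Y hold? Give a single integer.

15

Checking all 182 ordered pairs for relation 'overlapped-by'; matching pairs in alphabetical order:
(backup, deploy): backup overlapped-by deploy ✓
(backup, handoff): backup overlapped-by handoff ✓
(deploy, handoff): deploy overlapped-by handoff ✓
(deploy, retro): deploy overlapped-by retro ✓
(ingest, demo): ingest overlapped-by demo ✓
(ingest, onboarding): ingest overlapped-by onboarding ✓
(lunch, demo): lunch overlapped-by demo ✓
(lunch, rehearsal): lunch overlapped-by rehearsal ✓
(rehearsal, demo): rehearsal overlapped-by demo ✓
(soundcheck, triage): soundcheck overlapped-by triage ✓
(triage, demo): triage overlapped-by demo ✓
(triage, design_review): triage overlapped-by design_review ✓
(triage, lunch): triage overlapped-by lunch ✓
(triage, onboarding): triage overlapped-by onboarding ✓
(triage, rehearsal): triage overlapped-by rehearsal ✓
Count: 15.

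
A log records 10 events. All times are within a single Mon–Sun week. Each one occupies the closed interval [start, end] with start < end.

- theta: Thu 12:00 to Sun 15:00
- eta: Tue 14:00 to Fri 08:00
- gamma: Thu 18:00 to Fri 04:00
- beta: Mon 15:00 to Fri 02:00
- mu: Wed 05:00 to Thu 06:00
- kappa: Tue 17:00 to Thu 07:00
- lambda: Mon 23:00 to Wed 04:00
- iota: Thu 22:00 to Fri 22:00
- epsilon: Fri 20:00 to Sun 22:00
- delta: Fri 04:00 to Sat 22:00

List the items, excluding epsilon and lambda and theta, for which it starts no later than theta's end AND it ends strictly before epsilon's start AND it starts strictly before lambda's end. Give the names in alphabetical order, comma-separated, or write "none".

Conditions: its start is no later than theta's end (X.start <= Sun 15:00) AND its end is strictly before epsilon's start (X.end < Fri 20:00) AND its start is strictly before lambda's end (X.start < Wed 04:00).
beta: start Mon 15:00 <= Sun 15:00? ✓; end Fri 02:00 < Fri 20:00? ✓; start Mon 15:00 < Wed 04:00? ✓ → yes.
delta: start Fri 04:00 <= Sun 15:00? ✓; end Sat 22:00 < Fri 20:00? ✗; start Fri 04:00 < Wed 04:00? ✗ → no.
eta: start Tue 14:00 <= Sun 15:00? ✓; end Fri 08:00 < Fri 20:00? ✓; start Tue 14:00 < Wed 04:00? ✓ → yes.
gamma: start Thu 18:00 <= Sun 15:00? ✓; end Fri 04:00 < Fri 20:00? ✓; start Thu 18:00 < Wed 04:00? ✗ → no.
iota: start Thu 22:00 <= Sun 15:00? ✓; end Fri 22:00 < Fri 20:00? ✗; start Thu 22:00 < Wed 04:00? ✗ → no.
kappa: start Tue 17:00 <= Sun 15:00? ✓; end Thu 07:00 < Fri 20:00? ✓; start Tue 17:00 < Wed 04:00? ✓ → yes.
mu: start Wed 05:00 <= Sun 15:00? ✓; end Thu 06:00 < Fri 20:00? ✓; start Wed 05:00 < Wed 04:00? ✗ → no.
Result: beta, eta, kappa.

beta, eta, kappa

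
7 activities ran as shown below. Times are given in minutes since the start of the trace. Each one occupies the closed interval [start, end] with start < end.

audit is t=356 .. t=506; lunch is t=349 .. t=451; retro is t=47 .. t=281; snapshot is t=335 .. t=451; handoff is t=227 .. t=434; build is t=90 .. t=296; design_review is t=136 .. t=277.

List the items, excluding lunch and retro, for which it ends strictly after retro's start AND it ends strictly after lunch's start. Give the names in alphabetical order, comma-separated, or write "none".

audit, handoff, snapshot

Conditions: its end is strictly after retro's start (X.end > t=47) AND its end is strictly after lunch's start (X.end > t=349).
audit: end t=506 > t=47? ✓; end t=506 > t=349? ✓ → yes.
build: end t=296 > t=47? ✓; end t=296 > t=349? ✗ → no.
design_review: end t=277 > t=47? ✓; end t=277 > t=349? ✗ → no.
handoff: end t=434 > t=47? ✓; end t=434 > t=349? ✓ → yes.
snapshot: end t=451 > t=47? ✓; end t=451 > t=349? ✓ → yes.
Result: audit, handoff, snapshot.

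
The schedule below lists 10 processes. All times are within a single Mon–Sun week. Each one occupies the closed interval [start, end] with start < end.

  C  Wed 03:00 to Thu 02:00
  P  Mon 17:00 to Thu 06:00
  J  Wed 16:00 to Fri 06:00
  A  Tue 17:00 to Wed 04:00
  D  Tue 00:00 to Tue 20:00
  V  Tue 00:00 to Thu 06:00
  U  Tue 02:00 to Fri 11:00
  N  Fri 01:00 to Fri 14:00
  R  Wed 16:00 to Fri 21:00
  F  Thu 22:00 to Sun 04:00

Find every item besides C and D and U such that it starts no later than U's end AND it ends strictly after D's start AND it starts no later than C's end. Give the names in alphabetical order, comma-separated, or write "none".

A, J, P, R, V

Conditions: its start is no later than U's end (X.start <= Fri 11:00) AND its end is strictly after D's start (X.end > Tue 00:00) AND its start is no later than C's end (X.start <= Thu 02:00).
A: start Tue 17:00 <= Fri 11:00? ✓; end Wed 04:00 > Tue 00:00? ✓; start Tue 17:00 <= Thu 02:00? ✓ → yes.
F: start Thu 22:00 <= Fri 11:00? ✓; end Sun 04:00 > Tue 00:00? ✓; start Thu 22:00 <= Thu 02:00? ✗ → no.
J: start Wed 16:00 <= Fri 11:00? ✓; end Fri 06:00 > Tue 00:00? ✓; start Wed 16:00 <= Thu 02:00? ✓ → yes.
N: start Fri 01:00 <= Fri 11:00? ✓; end Fri 14:00 > Tue 00:00? ✓; start Fri 01:00 <= Thu 02:00? ✗ → no.
P: start Mon 17:00 <= Fri 11:00? ✓; end Thu 06:00 > Tue 00:00? ✓; start Mon 17:00 <= Thu 02:00? ✓ → yes.
R: start Wed 16:00 <= Fri 11:00? ✓; end Fri 21:00 > Tue 00:00? ✓; start Wed 16:00 <= Thu 02:00? ✓ → yes.
V: start Tue 00:00 <= Fri 11:00? ✓; end Thu 06:00 > Tue 00:00? ✓; start Tue 00:00 <= Thu 02:00? ✓ → yes.
Result: A, J, P, R, V.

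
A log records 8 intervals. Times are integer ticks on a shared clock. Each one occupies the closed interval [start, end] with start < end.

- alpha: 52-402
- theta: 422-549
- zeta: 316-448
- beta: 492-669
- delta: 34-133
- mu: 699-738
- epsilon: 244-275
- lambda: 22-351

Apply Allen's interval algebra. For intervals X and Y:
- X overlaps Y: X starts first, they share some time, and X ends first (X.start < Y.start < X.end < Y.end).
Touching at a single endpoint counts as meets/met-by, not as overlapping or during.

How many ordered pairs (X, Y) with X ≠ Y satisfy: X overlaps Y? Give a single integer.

Checking all 56 ordered pairs for relation 'overlaps'; matching pairs in alphabetical order:
(alpha, zeta): alpha overlaps zeta ✓
(delta, alpha): delta overlaps alpha ✓
(lambda, alpha): lambda overlaps alpha ✓
(lambda, zeta): lambda overlaps zeta ✓
(theta, beta): theta overlaps beta ✓
(zeta, theta): zeta overlaps theta ✓
Count: 6.

6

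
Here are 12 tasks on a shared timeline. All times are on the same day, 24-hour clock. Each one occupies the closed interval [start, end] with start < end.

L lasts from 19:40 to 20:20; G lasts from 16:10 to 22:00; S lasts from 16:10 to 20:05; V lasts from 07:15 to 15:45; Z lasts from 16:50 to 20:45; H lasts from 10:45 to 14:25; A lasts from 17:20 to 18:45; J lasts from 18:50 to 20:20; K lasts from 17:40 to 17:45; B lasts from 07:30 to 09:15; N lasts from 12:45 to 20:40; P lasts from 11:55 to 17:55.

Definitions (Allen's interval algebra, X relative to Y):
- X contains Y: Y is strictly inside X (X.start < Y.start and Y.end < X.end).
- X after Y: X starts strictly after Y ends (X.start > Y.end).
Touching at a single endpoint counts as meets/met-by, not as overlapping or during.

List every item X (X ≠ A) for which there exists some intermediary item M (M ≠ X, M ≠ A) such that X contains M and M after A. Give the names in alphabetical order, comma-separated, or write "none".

G, N, Z

Target A = [17:20, 18:45].
Intermediaries M with M after A: J, L.
Via J — items with X contains J: G, N, Z.
Via L — items with X contains L: G, N, Z.
Union: G, N, Z.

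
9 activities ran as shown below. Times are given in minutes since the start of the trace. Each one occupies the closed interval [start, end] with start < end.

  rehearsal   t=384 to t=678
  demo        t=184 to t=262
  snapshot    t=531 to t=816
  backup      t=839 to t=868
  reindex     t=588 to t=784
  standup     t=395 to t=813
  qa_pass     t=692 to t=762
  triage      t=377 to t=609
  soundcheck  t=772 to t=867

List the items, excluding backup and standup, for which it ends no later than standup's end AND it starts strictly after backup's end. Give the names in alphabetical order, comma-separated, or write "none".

Conditions: its end is no later than standup's end (X.end <= t=813) AND its start is strictly after backup's end (X.start > t=868).
demo: end t=262 <= t=813? ✓; start t=184 > t=868? ✗ → no.
qa_pass: end t=762 <= t=813? ✓; start t=692 > t=868? ✗ → no.
rehearsal: end t=678 <= t=813? ✓; start t=384 > t=868? ✗ → no.
reindex: end t=784 <= t=813? ✓; start t=588 > t=868? ✗ → no.
snapshot: end t=816 <= t=813? ✗; start t=531 > t=868? ✗ → no.
soundcheck: end t=867 <= t=813? ✗; start t=772 > t=868? ✗ → no.
triage: end t=609 <= t=813? ✓; start t=377 > t=868? ✗ → no.
Result: none.

none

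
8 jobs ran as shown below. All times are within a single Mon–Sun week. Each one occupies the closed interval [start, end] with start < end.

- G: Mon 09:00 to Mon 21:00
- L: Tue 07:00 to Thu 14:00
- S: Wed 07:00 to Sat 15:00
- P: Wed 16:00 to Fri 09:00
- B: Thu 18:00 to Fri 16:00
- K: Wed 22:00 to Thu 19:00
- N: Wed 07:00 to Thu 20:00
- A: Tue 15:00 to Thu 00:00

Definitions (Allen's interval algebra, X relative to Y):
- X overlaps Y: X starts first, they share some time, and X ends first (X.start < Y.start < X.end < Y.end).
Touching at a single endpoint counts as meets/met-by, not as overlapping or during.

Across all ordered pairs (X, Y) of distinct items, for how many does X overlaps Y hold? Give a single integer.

Checking all 56 ordered pairs for relation 'overlaps'; matching pairs in alphabetical order:
(A, K): A overlaps K ✓
(A, N): A overlaps N ✓
(A, P): A overlaps P ✓
(A, S): A overlaps S ✓
(K, B): K overlaps B ✓
(L, K): L overlaps K ✓
(L, N): L overlaps N ✓
(L, P): L overlaps P ✓
(L, S): L overlaps S ✓
(N, B): N overlaps B ✓
(N, P): N overlaps P ✓
(P, B): P overlaps B ✓
Count: 12.

12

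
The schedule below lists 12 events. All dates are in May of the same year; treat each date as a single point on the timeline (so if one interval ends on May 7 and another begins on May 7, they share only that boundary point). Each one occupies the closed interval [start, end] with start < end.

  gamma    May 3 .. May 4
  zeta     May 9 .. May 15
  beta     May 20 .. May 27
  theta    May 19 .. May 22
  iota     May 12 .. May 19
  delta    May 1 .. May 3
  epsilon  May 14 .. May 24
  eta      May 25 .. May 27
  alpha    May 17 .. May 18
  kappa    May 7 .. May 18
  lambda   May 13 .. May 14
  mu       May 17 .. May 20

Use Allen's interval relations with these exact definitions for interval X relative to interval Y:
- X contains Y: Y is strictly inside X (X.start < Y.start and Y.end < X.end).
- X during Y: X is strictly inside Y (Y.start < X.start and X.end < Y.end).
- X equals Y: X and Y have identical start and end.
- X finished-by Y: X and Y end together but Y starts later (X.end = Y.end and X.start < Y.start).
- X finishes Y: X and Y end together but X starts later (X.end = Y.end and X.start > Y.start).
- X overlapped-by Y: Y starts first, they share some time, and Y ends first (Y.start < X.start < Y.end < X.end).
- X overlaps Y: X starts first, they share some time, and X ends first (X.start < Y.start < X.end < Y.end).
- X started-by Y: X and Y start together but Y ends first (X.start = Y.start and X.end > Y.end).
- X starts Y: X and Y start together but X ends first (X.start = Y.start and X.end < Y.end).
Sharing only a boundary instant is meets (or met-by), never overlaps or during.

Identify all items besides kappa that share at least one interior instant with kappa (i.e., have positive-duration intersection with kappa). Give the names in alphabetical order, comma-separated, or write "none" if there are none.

alpha, epsilon, iota, lambda, mu, zeta

Target kappa = [May 7, May 18].
alpha [May 17, May 18] → finishes → yes.
beta [May 20, May 27] → after → no.
delta [May 1, May 3] → before → no.
epsilon [May 14, May 24] → overlapped-by → yes.
eta [May 25, May 27] → after → no.
gamma [May 3, May 4] → before → no.
iota [May 12, May 19] → overlapped-by → yes.
lambda [May 13, May 14] → during → yes.
mu [May 17, May 20] → overlapped-by → yes.
theta [May 19, May 22] → after → no.
zeta [May 9, May 15] → during → yes.
Result: alpha, epsilon, iota, lambda, mu, zeta.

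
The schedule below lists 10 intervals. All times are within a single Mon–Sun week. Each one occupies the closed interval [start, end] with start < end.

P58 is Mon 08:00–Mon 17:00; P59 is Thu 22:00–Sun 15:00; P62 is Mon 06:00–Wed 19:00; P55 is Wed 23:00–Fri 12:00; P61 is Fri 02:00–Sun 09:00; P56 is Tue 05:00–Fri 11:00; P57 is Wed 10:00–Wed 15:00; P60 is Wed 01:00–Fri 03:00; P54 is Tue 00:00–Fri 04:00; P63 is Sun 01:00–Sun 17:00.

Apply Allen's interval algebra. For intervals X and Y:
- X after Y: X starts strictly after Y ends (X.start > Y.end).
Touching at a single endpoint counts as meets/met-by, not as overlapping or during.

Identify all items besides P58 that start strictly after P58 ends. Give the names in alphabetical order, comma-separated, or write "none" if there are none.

P54, P55, P56, P57, P59, P60, P61, P63

Target P58 = [Mon 08:00, Mon 17:00].
P54 [Tue 00:00, Fri 04:00] → after → yes.
P55 [Wed 23:00, Fri 12:00] → after → yes.
P56 [Tue 05:00, Fri 11:00] → after → yes.
P57 [Wed 10:00, Wed 15:00] → after → yes.
P59 [Thu 22:00, Sun 15:00] → after → yes.
P60 [Wed 01:00, Fri 03:00] → after → yes.
P61 [Fri 02:00, Sun 09:00] → after → yes.
P62 [Mon 06:00, Wed 19:00] → contains → no.
P63 [Sun 01:00, Sun 17:00] → after → yes.
Result: P54, P55, P56, P57, P59, P60, P61, P63.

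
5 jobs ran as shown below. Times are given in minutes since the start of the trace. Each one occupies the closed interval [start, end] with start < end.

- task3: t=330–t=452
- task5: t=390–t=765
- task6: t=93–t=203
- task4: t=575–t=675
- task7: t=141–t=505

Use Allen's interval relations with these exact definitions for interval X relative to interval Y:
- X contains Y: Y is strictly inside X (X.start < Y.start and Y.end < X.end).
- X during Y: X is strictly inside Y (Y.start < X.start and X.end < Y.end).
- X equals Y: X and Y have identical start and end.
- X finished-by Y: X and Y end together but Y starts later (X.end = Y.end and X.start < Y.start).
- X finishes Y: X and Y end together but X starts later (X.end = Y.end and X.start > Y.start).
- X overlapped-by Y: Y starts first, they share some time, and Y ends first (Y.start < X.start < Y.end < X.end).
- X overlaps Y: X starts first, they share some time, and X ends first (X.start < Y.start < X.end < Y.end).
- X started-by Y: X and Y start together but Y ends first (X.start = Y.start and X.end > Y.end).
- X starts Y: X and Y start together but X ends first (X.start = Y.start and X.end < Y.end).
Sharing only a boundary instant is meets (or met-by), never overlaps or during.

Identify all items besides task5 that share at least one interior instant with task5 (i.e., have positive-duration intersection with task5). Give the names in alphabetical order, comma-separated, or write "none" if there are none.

Target task5 = [t=390, t=765].
task3 [t=330, t=452] → overlaps → yes.
task4 [t=575, t=675] → during → yes.
task6 [t=93, t=203] → before → no.
task7 [t=141, t=505] → overlaps → yes.
Result: task3, task4, task7.

task3, task4, task7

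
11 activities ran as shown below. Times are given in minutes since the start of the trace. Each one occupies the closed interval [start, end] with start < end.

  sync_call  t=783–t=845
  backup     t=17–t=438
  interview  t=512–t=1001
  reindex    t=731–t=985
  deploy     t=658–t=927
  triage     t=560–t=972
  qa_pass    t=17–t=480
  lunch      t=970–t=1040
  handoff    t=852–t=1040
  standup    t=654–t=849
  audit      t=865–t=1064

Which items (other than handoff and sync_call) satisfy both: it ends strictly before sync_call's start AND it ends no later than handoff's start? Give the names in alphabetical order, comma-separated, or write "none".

Conditions: its end is strictly before sync_call's start (X.end < t=783) AND its end is no later than handoff's start (X.end <= t=852).
audit: end t=1064 < t=783? ✗; end t=1064 <= t=852? ✗ → no.
backup: end t=438 < t=783? ✓; end t=438 <= t=852? ✓ → yes.
deploy: end t=927 < t=783? ✗; end t=927 <= t=852? ✗ → no.
interview: end t=1001 < t=783? ✗; end t=1001 <= t=852? ✗ → no.
lunch: end t=1040 < t=783? ✗; end t=1040 <= t=852? ✗ → no.
qa_pass: end t=480 < t=783? ✓; end t=480 <= t=852? ✓ → yes.
reindex: end t=985 < t=783? ✗; end t=985 <= t=852? ✗ → no.
standup: end t=849 < t=783? ✗; end t=849 <= t=852? ✓ → no.
triage: end t=972 < t=783? ✗; end t=972 <= t=852? ✗ → no.
Result: backup, qa_pass.

backup, qa_pass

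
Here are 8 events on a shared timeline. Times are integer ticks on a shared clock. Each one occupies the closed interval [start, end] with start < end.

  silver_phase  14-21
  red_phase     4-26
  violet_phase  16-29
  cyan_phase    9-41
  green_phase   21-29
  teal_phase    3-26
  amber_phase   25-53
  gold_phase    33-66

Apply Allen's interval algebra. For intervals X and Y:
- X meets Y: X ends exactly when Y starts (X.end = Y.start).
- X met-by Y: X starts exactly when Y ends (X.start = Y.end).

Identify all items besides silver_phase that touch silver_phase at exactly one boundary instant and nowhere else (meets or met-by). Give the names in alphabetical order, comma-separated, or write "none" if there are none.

green_phase

Target silver_phase = [14, 21].
amber_phase [25, 53] → after → no.
cyan_phase [9, 41] → contains → no.
gold_phase [33, 66] → after → no.
green_phase [21, 29] → met-by → yes.
red_phase [4, 26] → contains → no.
teal_phase [3, 26] → contains → no.
violet_phase [16, 29] → overlapped-by → no.
Result: green_phase.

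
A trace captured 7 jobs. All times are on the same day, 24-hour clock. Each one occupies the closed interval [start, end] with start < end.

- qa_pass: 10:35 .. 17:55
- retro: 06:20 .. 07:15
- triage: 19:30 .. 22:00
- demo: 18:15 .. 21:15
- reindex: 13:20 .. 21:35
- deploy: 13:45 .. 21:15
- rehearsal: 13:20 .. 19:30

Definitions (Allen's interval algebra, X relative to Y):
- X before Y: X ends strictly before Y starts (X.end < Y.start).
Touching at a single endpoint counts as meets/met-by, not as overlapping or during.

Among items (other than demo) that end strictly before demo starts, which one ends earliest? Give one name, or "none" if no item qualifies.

Target demo = [18:15, 21:15].
deploy [13:45, 21:15] → finished-by → excluded.
qa_pass [10:35, 17:55] → before → candidate.
rehearsal [13:20, 19:30] → overlaps → excluded.
reindex [13:20, 21:35] → contains → excluded.
retro [06:20, 07:15] → before → candidate.
triage [19:30, 22:00] → overlapped-by → excluded.
Among candidates, earliest end is 07:15 → retro.

retro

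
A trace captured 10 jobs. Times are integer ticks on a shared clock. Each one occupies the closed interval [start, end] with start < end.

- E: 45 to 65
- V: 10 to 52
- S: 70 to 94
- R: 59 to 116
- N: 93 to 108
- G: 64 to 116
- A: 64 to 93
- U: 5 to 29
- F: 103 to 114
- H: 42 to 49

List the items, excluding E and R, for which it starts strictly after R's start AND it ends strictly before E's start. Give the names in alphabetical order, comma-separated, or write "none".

Conditions: its start is strictly after R's start (X.start > 59) AND its end is strictly before E's start (X.end < 45).
A: start 64 > 59? ✓; end 93 < 45? ✗ → no.
F: start 103 > 59? ✓; end 114 < 45? ✗ → no.
G: start 64 > 59? ✓; end 116 < 45? ✗ → no.
H: start 42 > 59? ✗; end 49 < 45? ✗ → no.
N: start 93 > 59? ✓; end 108 < 45? ✗ → no.
S: start 70 > 59? ✓; end 94 < 45? ✗ → no.
U: start 5 > 59? ✗; end 29 < 45? ✓ → no.
V: start 10 > 59? ✗; end 52 < 45? ✗ → no.
Result: none.

none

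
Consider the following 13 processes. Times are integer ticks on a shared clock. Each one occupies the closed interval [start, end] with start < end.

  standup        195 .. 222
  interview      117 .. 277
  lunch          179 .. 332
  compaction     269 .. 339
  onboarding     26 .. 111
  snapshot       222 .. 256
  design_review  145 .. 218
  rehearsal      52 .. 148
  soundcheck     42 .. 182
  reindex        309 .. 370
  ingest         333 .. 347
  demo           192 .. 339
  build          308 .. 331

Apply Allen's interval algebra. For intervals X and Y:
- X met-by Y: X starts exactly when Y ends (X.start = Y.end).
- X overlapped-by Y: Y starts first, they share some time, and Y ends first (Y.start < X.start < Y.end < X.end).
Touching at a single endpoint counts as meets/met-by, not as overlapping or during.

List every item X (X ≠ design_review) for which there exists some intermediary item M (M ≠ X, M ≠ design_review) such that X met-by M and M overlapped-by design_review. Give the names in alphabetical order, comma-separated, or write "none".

Target design_review = [145, 218].
Intermediaries M with M overlapped-by design_review: demo, lunch, standup.
Via demo — items with X met-by demo: none.
Via lunch — items with X met-by lunch: none.
Via standup — items with X met-by standup: snapshot.
Union: snapshot.

snapshot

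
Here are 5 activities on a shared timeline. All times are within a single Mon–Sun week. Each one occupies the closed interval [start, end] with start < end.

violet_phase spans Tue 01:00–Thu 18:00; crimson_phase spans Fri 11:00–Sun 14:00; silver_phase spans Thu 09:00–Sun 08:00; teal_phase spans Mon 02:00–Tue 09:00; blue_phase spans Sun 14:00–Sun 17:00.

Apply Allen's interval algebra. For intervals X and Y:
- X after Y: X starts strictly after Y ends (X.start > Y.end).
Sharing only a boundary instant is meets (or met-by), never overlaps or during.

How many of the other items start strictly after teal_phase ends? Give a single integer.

Target teal_phase = [Mon 02:00, Tue 09:00].
blue_phase [Sun 14:00, Sun 17:00] → after → counts.
crimson_phase [Fri 11:00, Sun 14:00] → after → counts.
silver_phase [Thu 09:00, Sun 08:00] → after → counts.
violet_phase [Tue 01:00, Thu 18:00] → overlapped-by → no.
Total: 3.

3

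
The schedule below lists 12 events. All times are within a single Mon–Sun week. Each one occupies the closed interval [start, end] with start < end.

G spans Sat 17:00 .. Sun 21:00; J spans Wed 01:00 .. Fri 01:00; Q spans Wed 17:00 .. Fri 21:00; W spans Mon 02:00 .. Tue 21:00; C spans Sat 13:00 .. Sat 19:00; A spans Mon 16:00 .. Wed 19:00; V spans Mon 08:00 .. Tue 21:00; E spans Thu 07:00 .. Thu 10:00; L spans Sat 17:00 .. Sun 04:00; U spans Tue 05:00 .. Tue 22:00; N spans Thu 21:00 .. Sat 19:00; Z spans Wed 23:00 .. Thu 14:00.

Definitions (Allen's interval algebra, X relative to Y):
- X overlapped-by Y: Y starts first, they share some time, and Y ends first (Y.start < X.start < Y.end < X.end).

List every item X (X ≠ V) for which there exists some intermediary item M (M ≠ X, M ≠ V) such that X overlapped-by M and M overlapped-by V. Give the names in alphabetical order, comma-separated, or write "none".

J, Q

Target V = [Mon 08:00, Tue 21:00].
Intermediaries M with M overlapped-by V: A, U.
Via A — items with X overlapped-by A: J, Q.
Via U — items with X overlapped-by U: none.
Union: J, Q.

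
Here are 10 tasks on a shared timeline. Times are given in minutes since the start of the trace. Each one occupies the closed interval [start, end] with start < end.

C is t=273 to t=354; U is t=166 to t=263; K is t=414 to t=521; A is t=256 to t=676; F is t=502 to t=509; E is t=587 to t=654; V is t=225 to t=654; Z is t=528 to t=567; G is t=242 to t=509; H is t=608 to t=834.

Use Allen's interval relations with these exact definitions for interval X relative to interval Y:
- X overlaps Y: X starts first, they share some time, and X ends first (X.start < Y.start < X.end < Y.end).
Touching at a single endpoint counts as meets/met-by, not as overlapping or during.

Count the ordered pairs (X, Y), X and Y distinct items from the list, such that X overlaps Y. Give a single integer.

Checking all 90 ordered pairs for relation 'overlaps'; matching pairs in alphabetical order:
(A, H): A overlaps H ✓
(E, H): E overlaps H ✓
(G, A): G overlaps A ✓
(G, K): G overlaps K ✓
(U, A): U overlaps A ✓
(U, G): U overlaps G ✓
(U, V): U overlaps V ✓
(V, A): V overlaps A ✓
(V, H): V overlaps H ✓
Count: 9.

9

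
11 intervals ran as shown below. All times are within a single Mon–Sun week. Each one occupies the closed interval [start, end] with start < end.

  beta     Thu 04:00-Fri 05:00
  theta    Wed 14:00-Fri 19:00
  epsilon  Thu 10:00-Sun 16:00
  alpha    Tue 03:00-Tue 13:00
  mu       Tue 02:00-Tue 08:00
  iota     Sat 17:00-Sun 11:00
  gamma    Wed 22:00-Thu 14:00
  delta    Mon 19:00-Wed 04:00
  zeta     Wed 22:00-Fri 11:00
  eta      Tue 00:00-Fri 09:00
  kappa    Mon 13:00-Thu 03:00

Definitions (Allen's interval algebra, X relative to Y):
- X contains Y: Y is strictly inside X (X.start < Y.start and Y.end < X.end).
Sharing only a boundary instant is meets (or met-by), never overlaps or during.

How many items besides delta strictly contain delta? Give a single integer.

1

Target delta = [Mon 19:00, Wed 04:00].
alpha [Tue 03:00, Tue 13:00] → during → no.
beta [Thu 04:00, Fri 05:00] → after → no.
epsilon [Thu 10:00, Sun 16:00] → after → no.
eta [Tue 00:00, Fri 09:00] → overlapped-by → no.
gamma [Wed 22:00, Thu 14:00] → after → no.
iota [Sat 17:00, Sun 11:00] → after → no.
kappa [Mon 13:00, Thu 03:00] → contains → counts.
mu [Tue 02:00, Tue 08:00] → during → no.
theta [Wed 14:00, Fri 19:00] → after → no.
zeta [Wed 22:00, Fri 11:00] → after → no.
Total: 1.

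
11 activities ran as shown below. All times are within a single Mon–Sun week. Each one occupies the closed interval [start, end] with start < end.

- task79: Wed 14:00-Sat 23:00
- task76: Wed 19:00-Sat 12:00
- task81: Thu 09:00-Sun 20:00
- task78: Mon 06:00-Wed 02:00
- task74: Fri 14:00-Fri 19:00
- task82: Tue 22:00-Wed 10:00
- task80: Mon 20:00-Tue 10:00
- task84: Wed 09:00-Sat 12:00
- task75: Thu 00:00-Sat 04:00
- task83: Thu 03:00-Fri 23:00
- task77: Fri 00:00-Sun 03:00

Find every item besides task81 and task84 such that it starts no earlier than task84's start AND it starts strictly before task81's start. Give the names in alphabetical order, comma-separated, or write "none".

task75, task76, task79, task83

Conditions: its start is no earlier than task84's start (X.start >= Wed 09:00) AND its start is strictly before task81's start (X.start < Thu 09:00).
task74: start Fri 14:00 >= Wed 09:00? ✓; start Fri 14:00 < Thu 09:00? ✗ → no.
task75: start Thu 00:00 >= Wed 09:00? ✓; start Thu 00:00 < Thu 09:00? ✓ → yes.
task76: start Wed 19:00 >= Wed 09:00? ✓; start Wed 19:00 < Thu 09:00? ✓ → yes.
task77: start Fri 00:00 >= Wed 09:00? ✓; start Fri 00:00 < Thu 09:00? ✗ → no.
task78: start Mon 06:00 >= Wed 09:00? ✗; start Mon 06:00 < Thu 09:00? ✓ → no.
task79: start Wed 14:00 >= Wed 09:00? ✓; start Wed 14:00 < Thu 09:00? ✓ → yes.
task80: start Mon 20:00 >= Wed 09:00? ✗; start Mon 20:00 < Thu 09:00? ✓ → no.
task82: start Tue 22:00 >= Wed 09:00? ✗; start Tue 22:00 < Thu 09:00? ✓ → no.
task83: start Thu 03:00 >= Wed 09:00? ✓; start Thu 03:00 < Thu 09:00? ✓ → yes.
Result: task75, task76, task79, task83.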